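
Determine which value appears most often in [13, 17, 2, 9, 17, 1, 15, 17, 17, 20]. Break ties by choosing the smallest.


Count the frequency of each value:
  1 appears 1 time(s)
  2 appears 1 time(s)
  9 appears 1 time(s)
  13 appears 1 time(s)
  15 appears 1 time(s)
  17 appears 4 time(s)
  20 appears 1 time(s)
Maximum frequency is 4.
Only 17 reaches that frequency, so it is the mode.
Final answer: 17


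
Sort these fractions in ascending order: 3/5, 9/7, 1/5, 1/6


Convert to decimal for comparison:
  3/5 = 0.6
  9/7 = 1.2857
  1/5 = 0.2
  1/6 = 0.1667
Decimals in increasing order: 0.1667 < 0.2 < 0.6 < 1.2857
Writing each back as its fraction gives the sorted order.
Final answer: 1/6, 1/5, 3/5, 9/7


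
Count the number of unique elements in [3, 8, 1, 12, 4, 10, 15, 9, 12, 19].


List all unique values:
Distinct values: [1, 3, 4, 8, 9, 10, 12, 15, 19]
Count = 9
Final answer: 9


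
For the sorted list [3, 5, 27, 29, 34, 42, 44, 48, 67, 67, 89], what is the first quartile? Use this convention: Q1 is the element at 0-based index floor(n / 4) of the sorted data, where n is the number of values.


The list has n = 11 elements.
Q1 index = floor(11 / 4) = floor(2.75) = 2
Counting from index 0 in the sorted data, the element at index 2 is 27.
Final answer: 27


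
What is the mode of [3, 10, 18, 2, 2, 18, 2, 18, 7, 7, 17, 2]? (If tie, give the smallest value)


Count the frequency of each value:
  2 appears 4 time(s)
  3 appears 1 time(s)
  7 appears 2 time(s)
  10 appears 1 time(s)
  17 appears 1 time(s)
  18 appears 3 time(s)
Maximum frequency is 4.
Only 2 reaches that frequency, so it is the mode.
Final answer: 2


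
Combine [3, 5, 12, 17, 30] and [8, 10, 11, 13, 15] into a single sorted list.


List A: [3, 5, 12, 17, 30]
List B: [8, 10, 11, 13, 15]
Repeatedly compare the front elements and take the smaller:
  3 vs 8 -> take 3
  5 vs 8 -> take 5
  12 vs 8 -> take 8
  12 vs 10 -> take 10
  12 vs 11 -> take 11
  12 vs 13 -> take 12
  17 vs 13 -> take 13
  17 vs 15 -> take 15
  B is exhausted; append the rest of A: [17, 30]
Final answer: [3, 5, 8, 10, 11, 12, 13, 15, 17, 30]


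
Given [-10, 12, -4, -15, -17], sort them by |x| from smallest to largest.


Compute absolute values:
  |-10| = 10
  |12| = 12
  |-4| = 4
  |-15| = 15
  |-17| = 17
Absolute values in increasing order: 4 < 10 < 12 < 15 < 17
Listing the original numbers in that order gives the answer.
Final answer: [-4, -10, 12, -15, -17]


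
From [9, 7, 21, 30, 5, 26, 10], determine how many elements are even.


Check each element:
  9 is odd
  7 is odd
  21 is odd
  30 is even
  5 is odd
  26 is even
  10 is even
Evens: [30, 26, 10]
Count of evens = 3
Final answer: 3


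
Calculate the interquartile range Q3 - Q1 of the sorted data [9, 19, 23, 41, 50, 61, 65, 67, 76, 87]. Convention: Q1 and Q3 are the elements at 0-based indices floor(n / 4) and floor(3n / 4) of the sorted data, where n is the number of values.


The data has n = 10 elements.
Q1 index = floor(10 / 4) = floor(2.5) = 2; Q3 index = floor(3 * 10 / 4) = floor(7.5) = 7
Q1 = element at index 2 = 23
Q3 = element at index 7 = 67
IQR = 67 - 23 = 44
Final answer: 44


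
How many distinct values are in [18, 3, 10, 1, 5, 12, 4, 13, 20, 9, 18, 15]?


List all unique values:
Distinct values: [1, 3, 4, 5, 9, 10, 12, 13, 15, 18, 20]
Count = 11
Final answer: 11


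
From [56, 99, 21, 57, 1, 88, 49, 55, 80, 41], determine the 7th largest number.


Sort descending: [99, 88, 80, 57, 56, 55, 49, 41, 21, 1]
The 7th element (1-indexed) is at index 6.
Value = 49
Final answer: 49


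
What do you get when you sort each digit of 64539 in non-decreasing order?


The number 64539 has digits: 6, 4, 5, 3, 9
Sorted: 3, 4, 5, 6, 9
Joining the sorted digits gives the result.
Final answer: 34569


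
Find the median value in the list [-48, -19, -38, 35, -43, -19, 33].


First, sort the list: [-48, -43, -38, -19, -19, 33, 35]
The list has 7 elements (odd count).
The middle index is 3 (0-based), and the element there is -19.
Final answer: -19


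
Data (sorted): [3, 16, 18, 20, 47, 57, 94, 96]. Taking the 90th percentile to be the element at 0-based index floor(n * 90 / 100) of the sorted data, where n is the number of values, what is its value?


The dataset has n = 8 elements.
Index = floor(8 * 90 / 100) = floor(720 / 100) = floor(7.2) = 7
Counting from index 0 in the sorted data, the element at index 7 is 96.
Final answer: 96


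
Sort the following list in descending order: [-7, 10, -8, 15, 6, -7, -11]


Original list: [-7, 10, -8, 15, 6, -7, -11]
Repeatedly take the largest remaining element:
  Remaining [-7, 10, -8, 15, 6, -7, -11] -> largest is 15
  Remaining [-7, 10, -8, 6, -7, -11] -> largest is 10
  Remaining [-7, -8, 6, -7, -11] -> largest is 6
  Remaining [-7, -8, -7, -11] -> largest is -7
  Remaining [-8, -7, -11] -> largest is -7
  Remaining [-8, -11] -> largest is -8
  Remaining [-11] -> largest is -11
Collecting the picks in order gives the descending list.
Final answer: [15, 10, 6, -7, -7, -8, -11]


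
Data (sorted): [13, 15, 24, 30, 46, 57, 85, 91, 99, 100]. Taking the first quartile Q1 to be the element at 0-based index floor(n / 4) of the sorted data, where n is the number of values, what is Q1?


The list has n = 10 elements.
Q1 index = floor(10 / 4) = floor(2.5) = 2
Counting from index 0 in the sorted data, the element at index 2 is 24.
Final answer: 24


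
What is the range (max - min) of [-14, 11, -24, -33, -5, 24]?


Maximum value: 24
Minimum value: -33
Range = 24 - (-33) = 57
Final answer: 57


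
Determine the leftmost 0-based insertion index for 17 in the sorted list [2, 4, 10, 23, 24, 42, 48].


List is sorted: [2, 4, 10, 23, 24, 42, 48]
We need the leftmost position where 17 can be inserted, i.e. the first index whose element is >= 17 (or the end of the list if none is).
Binary search with low=0, high=7 (0-based indices):
  low=0, high=7, mid=3: a[3]=23 >= 17, so high = 3
  low=0, high=3, mid=1: a[1]=4 < 17, so low = 2
  low=2, high=3, mid=2: a[2]=10 < 17, so low = 3
Now low = high = 3, so the insertion index is 3.
Final answer: 3


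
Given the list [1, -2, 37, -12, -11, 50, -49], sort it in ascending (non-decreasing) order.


Original list: [1, -2, 37, -12, -11, 50, -49]
Repeatedly take the smallest remaining element:
  Remaining [1, -2, 37, -12, -11, 50, -49] -> smallest is -49
  Remaining [1, -2, 37, -12, -11, 50] -> smallest is -12
  Remaining [1, -2, 37, -11, 50] -> smallest is -11
  Remaining [1, -2, 37, 50] -> smallest is -2
  Remaining [1, 37, 50] -> smallest is 1
  Remaining [37, 50] -> smallest is 37
  Remaining [50] -> smallest is 50
Collecting the picks in order gives the sorted list.
Final answer: [-49, -12, -11, -2, 1, 37, 50]


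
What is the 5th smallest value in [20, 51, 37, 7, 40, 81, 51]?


Sort ascending: [7, 20, 37, 40, 51, 51, 81]
The 5th element (1-indexed) is at index 4.
Value = 51
Final answer: 51


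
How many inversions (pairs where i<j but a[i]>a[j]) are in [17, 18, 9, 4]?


For each element, count the later elements that are smaller than it:
  17 (index 0): smaller elements after it = [9, 4] -> 2
  18 (index 1): smaller elements after it = [9, 4] -> 2
  9 (index 2): smaller elements after it = [4] -> 1
Total inversions = 2 + 2 + 1 = 5
Final answer: 5


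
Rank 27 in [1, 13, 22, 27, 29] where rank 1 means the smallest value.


Sort ascending: [1, 13, 22, 27, 29]
Find 27 in the sorted list.
27 is at position 4 (1-indexed).
Final answer: 4


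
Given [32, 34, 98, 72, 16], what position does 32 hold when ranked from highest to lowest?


Sort descending: [98, 72, 34, 32, 16]
Find 32 in the sorted list.
32 is at position 4.
Final answer: 4


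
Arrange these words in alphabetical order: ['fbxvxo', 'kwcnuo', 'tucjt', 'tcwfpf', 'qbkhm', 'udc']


Compare strings character by character (the first differing letter decides):
  'fbxvxo' < 'kwcnuo' since 'f' < 'k' at position 1
  'kwcnuo' < 'qbkhm' since 'k' < 'q' at position 1
  'qbkhm' < 'tcwfpf' since 'q' < 't' at position 1
  'tcwfpf' < 'tucjt' since 'c' < 'u' at position 2
  'tucjt' < 'udc' since 't' < 'u' at position 1
Chaining these comparisons gives the alphabetical order.
Final answer: ['fbxvxo', 'kwcnuo', 'qbkhm', 'tcwfpf', 'tucjt', 'udc']


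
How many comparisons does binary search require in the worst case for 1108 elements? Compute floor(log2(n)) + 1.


Binary search halves the search space each step.
Maximum comparisons = floor(log2(1108)) + 1
log2(1108) = 10.1137
floor(log2(1108)) = 10, so 10 + 1 = 11
Final answer: 11


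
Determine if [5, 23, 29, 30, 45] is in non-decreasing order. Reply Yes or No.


Check consecutive pairs:
  5 <= 23? True
  23 <= 29? True
  29 <= 30? True
  30 <= 45? True
Every consecutive pair is in order, so the list is non-decreasing.
Final answer: Yes


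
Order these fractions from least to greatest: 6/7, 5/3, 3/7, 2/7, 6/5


Convert to decimal for comparison:
  6/7 = 0.8571
  5/3 = 1.6667
  3/7 = 0.4286
  2/7 = 0.2857
  6/5 = 1.2
Decimals in increasing order: 0.2857 < 0.4286 < 0.8571 < 1.2 < 1.6667
Writing each back as its fraction gives the sorted order.
Final answer: 2/7, 3/7, 6/7, 6/5, 5/3


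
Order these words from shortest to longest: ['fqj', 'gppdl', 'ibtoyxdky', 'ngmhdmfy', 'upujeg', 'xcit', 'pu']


Compute lengths:
  'fqj' has length 3
  'gppdl' has length 5
  'ibtoyxdky' has length 9
  'ngmhdmfy' has length 8
  'upujeg' has length 6
  'xcit' has length 4
  'pu' has length 2
Lengths in increasing order: 2 < 3 < 4 < 5 < 6 < 8 < 9
Listing the words in that order gives the answer.
Final answer: ['pu', 'fqj', 'xcit', 'gppdl', 'upujeg', 'ngmhdmfy', 'ibtoyxdky']


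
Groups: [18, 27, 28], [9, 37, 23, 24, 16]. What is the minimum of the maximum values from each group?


Find max of each group:
  Group 1: [18, 27, 28] -> max = 28
  Group 2: [9, 37, 23, 24, 16] -> max = 37
Maxes: [28, 37]
Minimum of maxes = 28
Final answer: 28


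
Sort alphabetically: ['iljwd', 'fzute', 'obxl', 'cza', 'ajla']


Compare strings character by character (the first differing letter decides):
  'ajla' < 'cza' since 'a' < 'c' at position 1
  'cza' < 'fzute' since 'c' < 'f' at position 1
  'fzute' < 'iljwd' since 'f' < 'i' at position 1
  'iljwd' < 'obxl' since 'i' < 'o' at position 1
Chaining these comparisons gives the alphabetical order.
Final answer: ['ajla', 'cza', 'fzute', 'iljwd', 'obxl']


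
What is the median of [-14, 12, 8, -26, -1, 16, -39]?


First, sort the list: [-39, -26, -14, -1, 8, 12, 16]
The list has 7 elements (odd count).
The middle index is 3 (0-based), and the element there is -1.
Final answer: -1


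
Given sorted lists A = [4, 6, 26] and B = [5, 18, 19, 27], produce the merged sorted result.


List A: [4, 6, 26]
List B: [5, 18, 19, 27]
Repeatedly compare the front elements and take the smaller:
  4 vs 5 -> take 4
  6 vs 5 -> take 5
  6 vs 18 -> take 6
  26 vs 18 -> take 18
  26 vs 19 -> take 19
  26 vs 27 -> take 26
  A is exhausted; append the rest of B: [27]
Final answer: [4, 5, 6, 18, 19, 26, 27]


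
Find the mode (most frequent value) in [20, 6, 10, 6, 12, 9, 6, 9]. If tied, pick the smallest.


Count the frequency of each value:
  6 appears 3 time(s)
  9 appears 2 time(s)
  10 appears 1 time(s)
  12 appears 1 time(s)
  20 appears 1 time(s)
Maximum frequency is 3.
Only 6 reaches that frequency, so it is the mode.
Final answer: 6


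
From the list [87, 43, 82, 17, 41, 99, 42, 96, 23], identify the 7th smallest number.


Sort ascending: [17, 23, 41, 42, 43, 82, 87, 96, 99]
The 7th element (1-indexed) is at index 6.
Value = 87
Final answer: 87


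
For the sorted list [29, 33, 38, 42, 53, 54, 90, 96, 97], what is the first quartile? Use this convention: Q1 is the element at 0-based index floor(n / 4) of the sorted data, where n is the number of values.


The list has n = 9 elements.
Q1 index = floor(9 / 4) = floor(2.25) = 2
Counting from index 0 in the sorted data, the element at index 2 is 38.
Final answer: 38


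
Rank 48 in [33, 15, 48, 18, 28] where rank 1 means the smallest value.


Sort ascending: [15, 18, 28, 33, 48]
Find 48 in the sorted list.
48 is at position 5 (1-indexed).
Final answer: 5


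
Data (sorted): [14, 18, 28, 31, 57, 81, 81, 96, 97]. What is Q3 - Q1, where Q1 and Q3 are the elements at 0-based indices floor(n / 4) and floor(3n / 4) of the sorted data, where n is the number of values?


The data has n = 9 elements.
Q1 index = floor(9 / 4) = floor(2.25) = 2; Q3 index = floor(3 * 9 / 4) = floor(6.75) = 6
Q1 = element at index 2 = 28
Q3 = element at index 6 = 81
IQR = 81 - 28 = 53
Final answer: 53


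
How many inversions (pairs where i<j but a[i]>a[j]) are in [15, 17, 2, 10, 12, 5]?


For each element, count the later elements that are smaller than it:
  15 (index 0): smaller elements after it = [2, 10, 12, 5] -> 4
  17 (index 1): smaller elements after it = [2, 10, 12, 5] -> 4
  2 (index 2): smaller elements after it = [] -> 0
  10 (index 3): smaller elements after it = [5] -> 1
  12 (index 4): smaller elements after it = [5] -> 1
Total inversions = 4 + 4 + 0 + 1 + 1 = 10
Final answer: 10


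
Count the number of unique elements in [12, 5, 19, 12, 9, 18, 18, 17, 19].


List all unique values:
Distinct values: [5, 9, 12, 17, 18, 19]
Count = 6
Final answer: 6


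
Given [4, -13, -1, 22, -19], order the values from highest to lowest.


Original list: [4, -13, -1, 22, -19]
Repeatedly take the largest remaining element:
  Remaining [4, -13, -1, 22, -19] -> largest is 22
  Remaining [4, -13, -1, -19] -> largest is 4
  Remaining [-13, -1, -19] -> largest is -1
  Remaining [-13, -19] -> largest is -13
  Remaining [-19] -> largest is -19
Collecting the picks in order gives the descending list.
Final answer: [22, 4, -1, -13, -19]


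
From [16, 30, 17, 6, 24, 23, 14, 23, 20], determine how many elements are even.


Check each element:
  16 is even
  30 is even
  17 is odd
  6 is even
  24 is even
  23 is odd
  14 is even
  23 is odd
  20 is even
Evens: [16, 30, 6, 24, 14, 20]
Count of evens = 6
Final answer: 6


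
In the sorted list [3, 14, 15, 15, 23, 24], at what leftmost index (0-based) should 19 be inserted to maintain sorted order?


List is sorted: [3, 14, 15, 15, 23, 24]
We need the leftmost position where 19 can be inserted, i.e. the first index whose element is >= 19 (or the end of the list if none is).
Binary search with low=0, high=6 (0-based indices):
  low=0, high=6, mid=3: a[3]=15 < 19, so low = 4
  low=4, high=6, mid=5: a[5]=24 >= 19, so high = 5
  low=4, high=5, mid=4: a[4]=23 >= 19, so high = 4
Now low = high = 4, so the insertion index is 4.
Final answer: 4


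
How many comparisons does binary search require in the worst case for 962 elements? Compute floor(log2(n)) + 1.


Binary search halves the search space each step.
Maximum comparisons = floor(log2(962)) + 1
log2(962) = 9.9099
floor(log2(962)) = 9, so 9 + 1 = 10
Final answer: 10


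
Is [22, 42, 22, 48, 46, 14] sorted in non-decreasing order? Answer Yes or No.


Check consecutive pairs:
  22 <= 42? True
  42 <= 22? False
  22 <= 48? True
  48 <= 46? False
  46 <= 14? False
3 consecutive pair(s) are out of order, so the list is not sorted.
Final answer: No


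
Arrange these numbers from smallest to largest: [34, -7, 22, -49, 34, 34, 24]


Original list: [34, -7, 22, -49, 34, 34, 24]
Repeatedly take the smallest remaining element:
  Remaining [34, -7, 22, -49, 34, 34, 24] -> smallest is -49
  Remaining [34, -7, 22, 34, 34, 24] -> smallest is -7
  Remaining [34, 22, 34, 34, 24] -> smallest is 22
  Remaining [34, 34, 34, 24] -> smallest is 24
  Remaining [34, 34, 34] -> smallest is 34
  Remaining [34, 34] -> smallest is 34
  Remaining [34] -> smallest is 34
Collecting the picks in order gives the sorted list.
Final answer: [-49, -7, 22, 24, 34, 34, 34]


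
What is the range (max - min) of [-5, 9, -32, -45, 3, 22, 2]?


Maximum value: 22
Minimum value: -45
Range = 22 - (-45) = 67
Final answer: 67


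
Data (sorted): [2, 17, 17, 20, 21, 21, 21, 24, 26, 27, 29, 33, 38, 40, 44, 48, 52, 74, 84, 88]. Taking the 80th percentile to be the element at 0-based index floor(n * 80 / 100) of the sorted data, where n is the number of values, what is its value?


The dataset has n = 20 elements.
Index = floor(20 * 80 / 100) = floor(1600 / 100) = floor(16) = 16
Counting from index 0 in the sorted data, the element at index 16 is 52.
Final answer: 52


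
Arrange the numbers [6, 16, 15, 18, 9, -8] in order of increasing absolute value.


Compute absolute values:
  |6| = 6
  |16| = 16
  |15| = 15
  |18| = 18
  |9| = 9
  |-8| = 8
Absolute values in increasing order: 6 < 8 < 9 < 15 < 16 < 18
Listing the original numbers in that order gives the answer.
Final answer: [6, -8, 9, 15, 16, 18]


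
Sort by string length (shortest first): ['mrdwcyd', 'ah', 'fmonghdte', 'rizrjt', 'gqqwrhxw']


Compute lengths:
  'mrdwcyd' has length 7
  'ah' has length 2
  'fmonghdte' has length 9
  'rizrjt' has length 6
  'gqqwrhxw' has length 8
Lengths in increasing order: 2 < 6 < 7 < 8 < 9
Listing the words in that order gives the answer.
Final answer: ['ah', 'rizrjt', 'mrdwcyd', 'gqqwrhxw', 'fmonghdte']


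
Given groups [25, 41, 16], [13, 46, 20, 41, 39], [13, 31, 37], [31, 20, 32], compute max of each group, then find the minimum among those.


Find max of each group:
  Group 1: [25, 41, 16] -> max = 41
  Group 2: [13, 46, 20, 41, 39] -> max = 46
  Group 3: [13, 31, 37] -> max = 37
  Group 4: [31, 20, 32] -> max = 32
Maxes: [41, 46, 37, 32]
Minimum of maxes = 32
Final answer: 32


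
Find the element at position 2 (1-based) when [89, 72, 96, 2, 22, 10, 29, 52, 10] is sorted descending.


Sort descending: [96, 89, 72, 52, 29, 22, 10, 10, 2]
The 2nd element (1-indexed) is at index 1.
Value = 89
Final answer: 89


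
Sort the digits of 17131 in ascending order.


The number 17131 has digits: 1, 7, 1, 3, 1
Sorted: 1, 1, 1, 3, 7
Joining the sorted digits gives the result.
Final answer: 11137


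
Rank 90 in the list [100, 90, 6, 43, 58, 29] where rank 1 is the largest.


Sort descending: [100, 90, 58, 43, 29, 6]
Find 90 in the sorted list.
90 is at position 2.
Final answer: 2


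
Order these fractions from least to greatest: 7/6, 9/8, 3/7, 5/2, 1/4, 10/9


Convert to decimal for comparison:
  7/6 = 1.1667
  9/8 = 1.125
  3/7 = 0.4286
  5/2 = 2.5
  1/4 = 0.25
  10/9 = 1.1111
Decimals in increasing order: 0.25 < 0.4286 < 1.1111 < 1.125 < 1.1667 < 2.5
Writing each back as its fraction gives the sorted order.
Final answer: 1/4, 3/7, 10/9, 9/8, 7/6, 5/2


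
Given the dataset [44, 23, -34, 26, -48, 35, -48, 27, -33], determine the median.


First, sort the list: [-48, -48, -34, -33, 23, 26, 27, 35, 44]
The list has 9 elements (odd count).
The middle index is 4 (0-based), and the element there is 23.
Final answer: 23


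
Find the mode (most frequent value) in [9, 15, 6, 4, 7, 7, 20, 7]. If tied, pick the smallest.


Count the frequency of each value:
  4 appears 1 time(s)
  6 appears 1 time(s)
  7 appears 3 time(s)
  9 appears 1 time(s)
  15 appears 1 time(s)
  20 appears 1 time(s)
Maximum frequency is 3.
Only 7 reaches that frequency, so it is the mode.
Final answer: 7


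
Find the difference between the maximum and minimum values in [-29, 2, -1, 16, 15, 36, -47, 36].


Maximum value: 36
Minimum value: -47
Range = 36 - (-47) = 83
Final answer: 83


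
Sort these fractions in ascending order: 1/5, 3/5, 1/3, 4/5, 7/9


Convert to decimal for comparison:
  1/5 = 0.2
  3/5 = 0.6
  1/3 = 0.3333
  4/5 = 0.8
  7/9 = 0.7778
Decimals in increasing order: 0.2 < 0.3333 < 0.6 < 0.7778 < 0.8
Writing each back as its fraction gives the sorted order.
Final answer: 1/5, 1/3, 3/5, 7/9, 4/5


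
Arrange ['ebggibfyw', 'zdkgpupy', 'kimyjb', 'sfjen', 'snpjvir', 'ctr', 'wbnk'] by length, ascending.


Compute lengths:
  'ebggibfyw' has length 9
  'zdkgpupy' has length 8
  'kimyjb' has length 6
  'sfjen' has length 5
  'snpjvir' has length 7
  'ctr' has length 3
  'wbnk' has length 4
Lengths in increasing order: 3 < 4 < 5 < 6 < 7 < 8 < 9
Listing the words in that order gives the answer.
Final answer: ['ctr', 'wbnk', 'sfjen', 'kimyjb', 'snpjvir', 'zdkgpupy', 'ebggibfyw']


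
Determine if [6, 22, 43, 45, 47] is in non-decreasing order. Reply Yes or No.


Check consecutive pairs:
  6 <= 22? True
  22 <= 43? True
  43 <= 45? True
  45 <= 47? True
Every consecutive pair is in order, so the list is non-decreasing.
Final answer: Yes


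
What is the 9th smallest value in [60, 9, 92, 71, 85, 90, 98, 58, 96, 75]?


Sort ascending: [9, 58, 60, 71, 75, 85, 90, 92, 96, 98]
The 9th element (1-indexed) is at index 8.
Value = 96
Final answer: 96


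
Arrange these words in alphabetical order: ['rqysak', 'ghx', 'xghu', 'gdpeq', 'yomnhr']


Compare strings character by character (the first differing letter decides):
  'gdpeq' < 'ghx' since 'd' < 'h' at position 2
  'ghx' < 'rqysak' since 'g' < 'r' at position 1
  'rqysak' < 'xghu' since 'r' < 'x' at position 1
  'xghu' < 'yomnhr' since 'x' < 'y' at position 1
Chaining these comparisons gives the alphabetical order.
Final answer: ['gdpeq', 'ghx', 'rqysak', 'xghu', 'yomnhr']


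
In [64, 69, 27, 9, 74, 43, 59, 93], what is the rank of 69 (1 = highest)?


Sort descending: [93, 74, 69, 64, 59, 43, 27, 9]
Find 69 in the sorted list.
69 is at position 3.
Final answer: 3


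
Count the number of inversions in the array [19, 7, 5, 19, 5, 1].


For each element, count the later elements that are smaller than it:
  19 (index 0): smaller elements after it = [7, 5, 5, 1] -> 4
  7 (index 1): smaller elements after it = [5, 5, 1] -> 3
  5 (index 2): smaller elements after it = [1] -> 1
  19 (index 3): smaller elements after it = [5, 1] -> 2
  5 (index 4): smaller elements after it = [1] -> 1
Total inversions = 4 + 3 + 1 + 2 + 1 = 11
Final answer: 11


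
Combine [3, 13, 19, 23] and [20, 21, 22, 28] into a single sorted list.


List A: [3, 13, 19, 23]
List B: [20, 21, 22, 28]
Repeatedly compare the front elements and take the smaller:
  3 vs 20 -> take 3
  13 vs 20 -> take 13
  19 vs 20 -> take 19
  23 vs 20 -> take 20
  23 vs 21 -> take 21
  23 vs 22 -> take 22
  23 vs 28 -> take 23
  A is exhausted; append the rest of B: [28]
Final answer: [3, 13, 19, 20, 21, 22, 23, 28]


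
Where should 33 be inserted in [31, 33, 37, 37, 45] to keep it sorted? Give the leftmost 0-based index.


List is sorted: [31, 33, 37, 37, 45]
We need the leftmost position where 33 can be inserted, i.e. the first index whose element is >= 33 (or the end of the list if none is).
Binary search with low=0, high=5 (0-based indices):
  low=0, high=5, mid=2: a[2]=37 >= 33, so high = 2
  low=0, high=2, mid=1: a[1]=33 >= 33, so high = 1
  low=0, high=1, mid=0: a[0]=31 < 33, so low = 1
Now low = high = 1, so the insertion index is 1.
Final answer: 1


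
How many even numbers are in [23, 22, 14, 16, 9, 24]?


Check each element:
  23 is odd
  22 is even
  14 is even
  16 is even
  9 is odd
  24 is even
Evens: [22, 14, 16, 24]
Count of evens = 4
Final answer: 4


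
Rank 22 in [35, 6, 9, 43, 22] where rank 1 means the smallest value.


Sort ascending: [6, 9, 22, 35, 43]
Find 22 in the sorted list.
22 is at position 3 (1-indexed).
Final answer: 3


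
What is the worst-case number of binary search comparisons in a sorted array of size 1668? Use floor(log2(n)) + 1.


Binary search halves the search space each step.
Maximum comparisons = floor(log2(1668)) + 1
log2(1668) = 10.7039
floor(log2(1668)) = 10, so 10 + 1 = 11
Final answer: 11


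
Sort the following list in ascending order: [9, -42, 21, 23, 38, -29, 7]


Original list: [9, -42, 21, 23, 38, -29, 7]
Repeatedly take the smallest remaining element:
  Remaining [9, -42, 21, 23, 38, -29, 7] -> smallest is -42
  Remaining [9, 21, 23, 38, -29, 7] -> smallest is -29
  Remaining [9, 21, 23, 38, 7] -> smallest is 7
  Remaining [9, 21, 23, 38] -> smallest is 9
  Remaining [21, 23, 38] -> smallest is 21
  Remaining [23, 38] -> smallest is 23
  Remaining [38] -> smallest is 38
Collecting the picks in order gives the sorted list.
Final answer: [-42, -29, 7, 9, 21, 23, 38]


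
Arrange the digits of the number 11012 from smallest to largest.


The number 11012 has digits: 1, 1, 0, 1, 2
Sorted: 0, 1, 1, 1, 2
Joining the sorted digits gives the result.
Final answer: 01112


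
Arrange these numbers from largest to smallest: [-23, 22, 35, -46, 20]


Original list: [-23, 22, 35, -46, 20]
Repeatedly take the largest remaining element:
  Remaining [-23, 22, 35, -46, 20] -> largest is 35
  Remaining [-23, 22, -46, 20] -> largest is 22
  Remaining [-23, -46, 20] -> largest is 20
  Remaining [-23, -46] -> largest is -23
  Remaining [-46] -> largest is -46
Collecting the picks in order gives the descending list.
Final answer: [35, 22, 20, -23, -46]


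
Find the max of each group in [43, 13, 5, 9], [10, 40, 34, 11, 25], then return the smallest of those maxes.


Find max of each group:
  Group 1: [43, 13, 5, 9] -> max = 43
  Group 2: [10, 40, 34, 11, 25] -> max = 40
Maxes: [43, 40]
Minimum of maxes = 40
Final answer: 40


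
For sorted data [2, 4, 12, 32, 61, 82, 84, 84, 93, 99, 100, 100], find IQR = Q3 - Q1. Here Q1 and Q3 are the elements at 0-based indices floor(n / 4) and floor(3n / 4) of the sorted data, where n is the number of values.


The data has n = 12 elements.
Q1 index = floor(12 / 4) = floor(3) = 3; Q3 index = floor(3 * 12 / 4) = floor(9) = 9
Q1 = element at index 3 = 32
Q3 = element at index 9 = 99
IQR = 99 - 32 = 67
Final answer: 67


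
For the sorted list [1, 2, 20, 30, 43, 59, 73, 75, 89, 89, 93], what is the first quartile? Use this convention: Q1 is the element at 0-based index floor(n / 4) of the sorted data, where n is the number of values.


The list has n = 11 elements.
Q1 index = floor(11 / 4) = floor(2.75) = 2
Counting from index 0 in the sorted data, the element at index 2 is 20.
Final answer: 20


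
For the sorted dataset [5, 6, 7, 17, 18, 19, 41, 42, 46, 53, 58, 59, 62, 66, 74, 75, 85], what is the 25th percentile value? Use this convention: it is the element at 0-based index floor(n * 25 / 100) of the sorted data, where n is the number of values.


The dataset has n = 17 elements.
Index = floor(17 * 25 / 100) = floor(425 / 100) = floor(4.25) = 4
Counting from index 0 in the sorted data, the element at index 4 is 18.
Final answer: 18


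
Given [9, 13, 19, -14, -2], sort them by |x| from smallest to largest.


Compute absolute values:
  |9| = 9
  |13| = 13
  |19| = 19
  |-14| = 14
  |-2| = 2
Absolute values in increasing order: 2 < 9 < 13 < 14 < 19
Listing the original numbers in that order gives the answer.
Final answer: [-2, 9, 13, -14, 19]


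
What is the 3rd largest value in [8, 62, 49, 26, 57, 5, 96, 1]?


Sort descending: [96, 62, 57, 49, 26, 8, 5, 1]
The 3rd element (1-indexed) is at index 2.
Value = 57
Final answer: 57


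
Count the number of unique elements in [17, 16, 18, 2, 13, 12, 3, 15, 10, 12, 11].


List all unique values:
Distinct values: [2, 3, 10, 11, 12, 13, 15, 16, 17, 18]
Count = 10
Final answer: 10


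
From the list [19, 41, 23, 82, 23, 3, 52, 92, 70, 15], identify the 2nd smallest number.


Sort ascending: [3, 15, 19, 23, 23, 41, 52, 70, 82, 92]
The 2nd element (1-indexed) is at index 1.
Value = 15
Final answer: 15


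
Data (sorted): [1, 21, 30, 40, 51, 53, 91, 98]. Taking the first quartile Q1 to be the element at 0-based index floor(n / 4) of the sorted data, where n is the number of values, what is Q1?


The list has n = 8 elements.
Q1 index = floor(8 / 4) = floor(2) = 2
Counting from index 0 in the sorted data, the element at index 2 is 30.
Final answer: 30


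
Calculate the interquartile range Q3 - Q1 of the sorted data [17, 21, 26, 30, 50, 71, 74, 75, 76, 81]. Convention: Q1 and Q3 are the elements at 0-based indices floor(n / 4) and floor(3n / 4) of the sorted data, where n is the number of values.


The data has n = 10 elements.
Q1 index = floor(10 / 4) = floor(2.5) = 2; Q3 index = floor(3 * 10 / 4) = floor(7.5) = 7
Q1 = element at index 2 = 26
Q3 = element at index 7 = 75
IQR = 75 - 26 = 49
Final answer: 49


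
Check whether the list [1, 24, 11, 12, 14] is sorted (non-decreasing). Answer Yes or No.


Check consecutive pairs:
  1 <= 24? True
  24 <= 11? False
  11 <= 12? True
  12 <= 14? True
1 consecutive pair(s) are out of order, so the list is not sorted.
Final answer: No


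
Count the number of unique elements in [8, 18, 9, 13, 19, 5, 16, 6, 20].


List all unique values:
Distinct values: [5, 6, 8, 9, 13, 16, 18, 19, 20]
Count = 9
Final answer: 9


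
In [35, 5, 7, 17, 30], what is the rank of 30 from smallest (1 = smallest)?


Sort ascending: [5, 7, 17, 30, 35]
Find 30 in the sorted list.
30 is at position 4 (1-indexed).
Final answer: 4


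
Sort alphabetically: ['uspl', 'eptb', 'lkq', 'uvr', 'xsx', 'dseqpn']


Compare strings character by character (the first differing letter decides):
  'dseqpn' < 'eptb' since 'd' < 'e' at position 1
  'eptb' < 'lkq' since 'e' < 'l' at position 1
  'lkq' < 'uspl' since 'l' < 'u' at position 1
  'uspl' < 'uvr' since 's' < 'v' at position 2
  'uvr' < 'xsx' since 'u' < 'x' at position 1
Chaining these comparisons gives the alphabetical order.
Final answer: ['dseqpn', 'eptb', 'lkq', 'uspl', 'uvr', 'xsx']


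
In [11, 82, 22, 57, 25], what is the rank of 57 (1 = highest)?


Sort descending: [82, 57, 25, 22, 11]
Find 57 in the sorted list.
57 is at position 2.
Final answer: 2


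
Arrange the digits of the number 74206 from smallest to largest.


The number 74206 has digits: 7, 4, 2, 0, 6
Sorted: 0, 2, 4, 6, 7
Joining the sorted digits gives the result.
Final answer: 02467


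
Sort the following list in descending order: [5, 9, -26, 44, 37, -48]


Original list: [5, 9, -26, 44, 37, -48]
Repeatedly take the largest remaining element:
  Remaining [5, 9, -26, 44, 37, -48] -> largest is 44
  Remaining [5, 9, -26, 37, -48] -> largest is 37
  Remaining [5, 9, -26, -48] -> largest is 9
  Remaining [5, -26, -48] -> largest is 5
  Remaining [-26, -48] -> largest is -26
  Remaining [-48] -> largest is -48
Collecting the picks in order gives the descending list.
Final answer: [44, 37, 9, 5, -26, -48]


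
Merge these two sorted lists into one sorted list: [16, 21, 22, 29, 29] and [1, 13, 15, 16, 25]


List A: [16, 21, 22, 29, 29]
List B: [1, 13, 15, 16, 25]
Repeatedly compare the front elements and take the smaller:
  16 vs 1 -> take 1
  16 vs 13 -> take 13
  16 vs 15 -> take 15
  16 vs 16 -> take 16
  21 vs 16 -> take 16
  21 vs 25 -> take 21
  22 vs 25 -> take 22
  29 vs 25 -> take 25
  B is exhausted; append the rest of A: [29, 29]
Final answer: [1, 13, 15, 16, 16, 21, 22, 25, 29, 29]


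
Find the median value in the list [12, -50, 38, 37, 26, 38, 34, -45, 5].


First, sort the list: [-50, -45, 5, 12, 26, 34, 37, 38, 38]
The list has 9 elements (odd count).
The middle index is 4 (0-based), and the element there is 26.
Final answer: 26


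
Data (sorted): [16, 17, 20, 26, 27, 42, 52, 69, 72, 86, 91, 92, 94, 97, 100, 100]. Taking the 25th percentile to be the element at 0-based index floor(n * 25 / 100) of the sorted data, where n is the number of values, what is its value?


The dataset has n = 16 elements.
Index = floor(16 * 25 / 100) = floor(400 / 100) = floor(4) = 4
Counting from index 0 in the sorted data, the element at index 4 is 27.
Final answer: 27


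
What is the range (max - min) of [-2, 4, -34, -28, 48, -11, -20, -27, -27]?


Maximum value: 48
Minimum value: -34
Range = 48 - (-34) = 82
Final answer: 82


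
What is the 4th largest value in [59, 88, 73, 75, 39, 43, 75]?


Sort descending: [88, 75, 75, 73, 59, 43, 39]
The 4th element (1-indexed) is at index 3.
Value = 73
Final answer: 73


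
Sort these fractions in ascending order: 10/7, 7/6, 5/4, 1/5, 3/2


Convert to decimal for comparison:
  10/7 = 1.4286
  7/6 = 1.1667
  5/4 = 1.25
  1/5 = 0.2
  3/2 = 1.5
Decimals in increasing order: 0.2 < 1.1667 < 1.25 < 1.4286 < 1.5
Writing each back as its fraction gives the sorted order.
Final answer: 1/5, 7/6, 5/4, 10/7, 3/2


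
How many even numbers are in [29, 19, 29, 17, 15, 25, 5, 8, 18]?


Check each element:
  29 is odd
  19 is odd
  29 is odd
  17 is odd
  15 is odd
  25 is odd
  5 is odd
  8 is even
  18 is even
Evens: [8, 18]
Count of evens = 2
Final answer: 2


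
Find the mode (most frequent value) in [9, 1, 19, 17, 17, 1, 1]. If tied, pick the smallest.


Count the frequency of each value:
  1 appears 3 time(s)
  9 appears 1 time(s)
  17 appears 2 time(s)
  19 appears 1 time(s)
Maximum frequency is 3.
Only 1 reaches that frequency, so it is the mode.
Final answer: 1


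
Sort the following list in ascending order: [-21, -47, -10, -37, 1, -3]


Original list: [-21, -47, -10, -37, 1, -3]
Repeatedly take the smallest remaining element:
  Remaining [-21, -47, -10, -37, 1, -3] -> smallest is -47
  Remaining [-21, -10, -37, 1, -3] -> smallest is -37
  Remaining [-21, -10, 1, -3] -> smallest is -21
  Remaining [-10, 1, -3] -> smallest is -10
  Remaining [1, -3] -> smallest is -3
  Remaining [1] -> smallest is 1
Collecting the picks in order gives the sorted list.
Final answer: [-47, -37, -21, -10, -3, 1]


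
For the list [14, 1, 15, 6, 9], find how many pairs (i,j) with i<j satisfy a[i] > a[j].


For each element, count the later elements that are smaller than it:
  14 (index 0): smaller elements after it = [1, 6, 9] -> 3
  1 (index 1): smaller elements after it = [] -> 0
  15 (index 2): smaller elements after it = [6, 9] -> 2
  6 (index 3): smaller elements after it = [] -> 0
Total inversions = 3 + 0 + 2 + 0 = 5
Final answer: 5


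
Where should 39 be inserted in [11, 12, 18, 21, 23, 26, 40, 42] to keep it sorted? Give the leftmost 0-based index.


List is sorted: [11, 12, 18, 21, 23, 26, 40, 42]
We need the leftmost position where 39 can be inserted, i.e. the first index whose element is >= 39 (or the end of the list if none is).
Binary search with low=0, high=8 (0-based indices):
  low=0, high=8, mid=4: a[4]=23 < 39, so low = 5
  low=5, high=8, mid=6: a[6]=40 >= 39, so high = 6
  low=5, high=6, mid=5: a[5]=26 < 39, so low = 6
Now low = high = 6, so the insertion index is 6.
Final answer: 6


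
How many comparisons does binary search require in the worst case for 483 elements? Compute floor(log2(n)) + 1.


Binary search halves the search space each step.
Maximum comparisons = floor(log2(483)) + 1
log2(483) = 8.9159
floor(log2(483)) = 8, so 8 + 1 = 9
Final answer: 9


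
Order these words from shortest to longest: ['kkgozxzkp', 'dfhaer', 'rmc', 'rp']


Compute lengths:
  'kkgozxzkp' has length 9
  'dfhaer' has length 6
  'rmc' has length 3
  'rp' has length 2
Lengths in increasing order: 2 < 3 < 6 < 9
Listing the words in that order gives the answer.
Final answer: ['rp', 'rmc', 'dfhaer', 'kkgozxzkp']


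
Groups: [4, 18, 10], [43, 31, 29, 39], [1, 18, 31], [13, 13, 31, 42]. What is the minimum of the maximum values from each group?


Find max of each group:
  Group 1: [4, 18, 10] -> max = 18
  Group 2: [43, 31, 29, 39] -> max = 43
  Group 3: [1, 18, 31] -> max = 31
  Group 4: [13, 13, 31, 42] -> max = 42
Maxes: [18, 43, 31, 42]
Minimum of maxes = 18
Final answer: 18


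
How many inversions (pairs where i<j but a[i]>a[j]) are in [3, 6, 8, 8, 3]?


For each element, count the later elements that are smaller than it:
  3 (index 0): smaller elements after it = [] -> 0
  6 (index 1): smaller elements after it = [3] -> 1
  8 (index 2): smaller elements after it = [3] -> 1
  8 (index 3): smaller elements after it = [3] -> 1
Total inversions = 0 + 1 + 1 + 1 = 3
Final answer: 3


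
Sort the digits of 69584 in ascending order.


The number 69584 has digits: 6, 9, 5, 8, 4
Sorted: 4, 5, 6, 8, 9
Joining the sorted digits gives the result.
Final answer: 45689


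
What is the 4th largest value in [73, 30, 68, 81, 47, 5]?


Sort descending: [81, 73, 68, 47, 30, 5]
The 4th element (1-indexed) is at index 3.
Value = 47
Final answer: 47


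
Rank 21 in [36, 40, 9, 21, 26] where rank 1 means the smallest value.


Sort ascending: [9, 21, 26, 36, 40]
Find 21 in the sorted list.
21 is at position 2 (1-indexed).
Final answer: 2


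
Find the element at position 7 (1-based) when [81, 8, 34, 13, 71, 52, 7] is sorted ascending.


Sort ascending: [7, 8, 13, 34, 52, 71, 81]
The 7th element (1-indexed) is at index 6.
Value = 81
Final answer: 81


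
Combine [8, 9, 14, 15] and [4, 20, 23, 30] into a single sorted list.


List A: [8, 9, 14, 15]
List B: [4, 20, 23, 30]
Repeatedly compare the front elements and take the smaller:
  8 vs 4 -> take 4
  8 vs 20 -> take 8
  9 vs 20 -> take 9
  14 vs 20 -> take 14
  15 vs 20 -> take 15
  A is exhausted; append the rest of B: [20, 23, 30]
Final answer: [4, 8, 9, 14, 15, 20, 23, 30]


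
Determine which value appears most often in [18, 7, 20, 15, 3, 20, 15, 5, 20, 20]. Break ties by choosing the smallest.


Count the frequency of each value:
  3 appears 1 time(s)
  5 appears 1 time(s)
  7 appears 1 time(s)
  15 appears 2 time(s)
  18 appears 1 time(s)
  20 appears 4 time(s)
Maximum frequency is 4.
Only 20 reaches that frequency, so it is the mode.
Final answer: 20


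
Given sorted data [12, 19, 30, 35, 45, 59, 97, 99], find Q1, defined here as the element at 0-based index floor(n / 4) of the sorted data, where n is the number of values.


The list has n = 8 elements.
Q1 index = floor(8 / 4) = floor(2) = 2
Counting from index 0 in the sorted data, the element at index 2 is 30.
Final answer: 30


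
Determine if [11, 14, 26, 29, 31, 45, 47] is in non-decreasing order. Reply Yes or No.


Check consecutive pairs:
  11 <= 14? True
  14 <= 26? True
  26 <= 29? True
  29 <= 31? True
  31 <= 45? True
  45 <= 47? True
Every consecutive pair is in order, so the list is non-decreasing.
Final answer: Yes


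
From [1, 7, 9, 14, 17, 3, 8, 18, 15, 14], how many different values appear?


List all unique values:
Distinct values: [1, 3, 7, 8, 9, 14, 15, 17, 18]
Count = 9
Final answer: 9


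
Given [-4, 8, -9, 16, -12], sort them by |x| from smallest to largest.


Compute absolute values:
  |-4| = 4
  |8| = 8
  |-9| = 9
  |16| = 16
  |-12| = 12
Absolute values in increasing order: 4 < 8 < 9 < 12 < 16
Listing the original numbers in that order gives the answer.
Final answer: [-4, 8, -9, -12, 16]


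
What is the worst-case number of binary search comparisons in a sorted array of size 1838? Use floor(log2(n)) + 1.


Binary search halves the search space each step.
Maximum comparisons = floor(log2(1838)) + 1
log2(1838) = 10.8439
floor(log2(1838)) = 10, so 10 + 1 = 11
Final answer: 11


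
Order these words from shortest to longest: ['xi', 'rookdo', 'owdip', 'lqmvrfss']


Compute lengths:
  'xi' has length 2
  'rookdo' has length 6
  'owdip' has length 5
  'lqmvrfss' has length 8
Lengths in increasing order: 2 < 5 < 6 < 8
Listing the words in that order gives the answer.
Final answer: ['xi', 'owdip', 'rookdo', 'lqmvrfss']


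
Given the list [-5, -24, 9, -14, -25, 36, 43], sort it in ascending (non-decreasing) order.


Original list: [-5, -24, 9, -14, -25, 36, 43]
Repeatedly take the smallest remaining element:
  Remaining [-5, -24, 9, -14, -25, 36, 43] -> smallest is -25
  Remaining [-5, -24, 9, -14, 36, 43] -> smallest is -24
  Remaining [-5, 9, -14, 36, 43] -> smallest is -14
  Remaining [-5, 9, 36, 43] -> smallest is -5
  Remaining [9, 36, 43] -> smallest is 9
  Remaining [36, 43] -> smallest is 36
  Remaining [43] -> smallest is 43
Collecting the picks in order gives the sorted list.
Final answer: [-25, -24, -14, -5, 9, 36, 43]


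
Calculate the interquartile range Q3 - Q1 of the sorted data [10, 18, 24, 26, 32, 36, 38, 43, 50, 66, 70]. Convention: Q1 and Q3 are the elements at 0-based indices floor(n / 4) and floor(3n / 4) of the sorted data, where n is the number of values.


The data has n = 11 elements.
Q1 index = floor(11 / 4) = floor(2.75) = 2; Q3 index = floor(3 * 11 / 4) = floor(8.25) = 8
Q1 = element at index 2 = 24
Q3 = element at index 8 = 50
IQR = 50 - 24 = 26
Final answer: 26
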